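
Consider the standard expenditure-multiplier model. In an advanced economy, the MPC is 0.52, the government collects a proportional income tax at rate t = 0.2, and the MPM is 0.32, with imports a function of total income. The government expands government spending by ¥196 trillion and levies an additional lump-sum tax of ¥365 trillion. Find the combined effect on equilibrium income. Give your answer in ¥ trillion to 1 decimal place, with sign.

+¥6.9 trillion

Expenditure multiplier = 1/(1 − c(1−t) + m) = 1/(1 − 0.52×0.8 + 0.32) = 1/0.904 ≈ 1.106.
ΔG contributes k·ΔG = (+¥196 trillion) / 0.904 ≈ +¥216.8 trillion.
ΔT of +¥365 trillion changes first-round spending by −c·ΔT = −¥189.8 trillion, contributing k·(−c·ΔT) = (−¥189.8 trillion) / 0.904 ≈ −¥210 trillion.
Net ΔY = k(ΔG − c·ΔT) = (+¥6.2 trillion) / 0.904 ≈ +¥6.9 trillion.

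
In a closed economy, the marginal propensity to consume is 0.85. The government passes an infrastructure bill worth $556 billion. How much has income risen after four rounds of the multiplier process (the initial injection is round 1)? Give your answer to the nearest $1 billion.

Round 1 adds ΔG = $556 billion; each later round is MPC = 0.85 times the previous.
After 4 rounds: 556 + 472.6 + 401.71 + 341.4535 = ΔG·(1 − c^4)/(1 − c) = 556 × (1 − 0.52200625)/0.15 ≈ $1,772 billion.

$1,772 billion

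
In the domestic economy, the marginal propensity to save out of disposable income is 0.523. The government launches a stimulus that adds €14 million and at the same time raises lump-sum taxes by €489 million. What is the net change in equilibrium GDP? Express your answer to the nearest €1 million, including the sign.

−€419 million

MPC = 1 − MPS = 1 − 0.523 = 0.477.
Expenditure multiplier = 1/(1 − MPC) = 1/(1 − 0.477) = 1/0.523 ≈ 1.912.
ΔG contributes k·ΔG = (+€14 million) / 0.523 ≈ +€26.8 million.
ΔT of +€489 million changes first-round spending by −c·ΔT = −€233.253 million, contributing k·(−c·ΔT) = (−€233.253 million) / 0.523 ≈ −€446 million.
Net ΔY = k(ΔG − c·ΔT) = (−€219.253 million) / 0.523 ≈ −€419 million.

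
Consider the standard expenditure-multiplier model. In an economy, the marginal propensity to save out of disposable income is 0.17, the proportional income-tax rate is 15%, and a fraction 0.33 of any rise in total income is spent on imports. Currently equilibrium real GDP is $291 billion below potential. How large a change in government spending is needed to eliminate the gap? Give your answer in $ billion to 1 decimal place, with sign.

MPC = 1 − MPS = 1 − 0.17 = 0.83.
Spending multiplier = 1/(1 − c(1−t) + m) = 1/(1 − 0.83×0.85 + 0.33) = 1/0.6245 ≈ 1.601.
Need ΔY = +$291 billion, so ΔG = ΔY/k = (+$291 billion) × 0.6245 ≈ +$181.7 billion.
The government should increase government spending by $181.7 billion.

+$181.7 billion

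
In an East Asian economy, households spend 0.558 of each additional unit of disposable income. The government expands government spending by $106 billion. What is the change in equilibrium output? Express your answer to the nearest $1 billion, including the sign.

+$240 billion

Expenditure multiplier = 1/(1 − MPC) = 1/(1 − 0.558) = 1/0.442 ≈ 2.262.
ΔY = k × ΔG = (+$106 billion) / 0.442 ≈ +$240 billion.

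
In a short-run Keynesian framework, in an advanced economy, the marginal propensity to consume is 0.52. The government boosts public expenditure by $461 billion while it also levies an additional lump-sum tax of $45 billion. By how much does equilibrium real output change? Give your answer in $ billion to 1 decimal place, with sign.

+$911.7 billion

Expenditure multiplier = 1/(1 − MPC) = 1/(1 − 0.52) = 1/0.48 ≈ 2.083.
ΔG contributes k·ΔG = (+$461 billion) / 0.48 ≈ +$960.4 billion.
ΔT of +$45 billion changes first-round spending by −c·ΔT = −$23.4 billion, contributing k·(−c·ΔT) = (−$23.4 billion) / 0.48 ≈ −$48.8 billion.
Net ΔY = k(ΔG − c·ΔT) = (+$437.6 billion) / 0.48 ≈ +$911.7 billion.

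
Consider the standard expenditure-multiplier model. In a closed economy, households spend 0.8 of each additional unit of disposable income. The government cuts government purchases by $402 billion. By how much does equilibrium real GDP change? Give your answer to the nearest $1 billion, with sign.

Spending multiplier = 1/(1 − MPC) = 1/(1 − 0.8) = 1/0.2 = 5.
ΔY = k × ΔG = (−$402 billion) / 0.2 = −$2,010 billion.

−$2,010 billion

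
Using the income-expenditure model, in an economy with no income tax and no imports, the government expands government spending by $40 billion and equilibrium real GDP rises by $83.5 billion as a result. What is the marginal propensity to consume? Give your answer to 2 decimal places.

Implied spending multiplier k = ΔY/ΔG = 83.5/40 = 2.0875.
Since k = 1/(1 − MPC), MPC = 1 − 1/k = 1 − ΔG/ΔY = 1 − 40/83.5 ≈ 0.52.

0.52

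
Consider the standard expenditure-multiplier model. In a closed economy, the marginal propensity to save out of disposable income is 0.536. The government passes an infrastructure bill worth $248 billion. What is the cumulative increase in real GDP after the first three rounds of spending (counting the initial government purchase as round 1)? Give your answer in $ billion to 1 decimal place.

MPC = 1 − MPS = 1 − 0.536 = 0.464.
Round 1 adds ΔG = $248 billion; each later round is MPC = 0.464 times the previous.
After 3 rounds: 248 + 115.072 + 53.393408 = ΔG·(1 − c^3)/(1 − c) = 248 × (1 − 0.099897344)/0.536 ≈ $416.5 billion.

$416.5 billion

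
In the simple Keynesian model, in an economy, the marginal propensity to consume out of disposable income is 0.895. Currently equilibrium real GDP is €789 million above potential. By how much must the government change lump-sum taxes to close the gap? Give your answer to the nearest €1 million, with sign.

+€93 million

Spending multiplier = 1/(1 − MPC) = 1/(1 − 0.895) = 1/0.105 ≈ 9.524.
Tax multiplier = −c·k = −0.895/0.105 ≈ −8.524. Need ΔY = −€789 million, so ΔT = ΔY/(−c·k) = −(−€789 million) × 0.105 / 0.895 ≈ +€93 million.
The government should raise lump-sum taxes by €93 million.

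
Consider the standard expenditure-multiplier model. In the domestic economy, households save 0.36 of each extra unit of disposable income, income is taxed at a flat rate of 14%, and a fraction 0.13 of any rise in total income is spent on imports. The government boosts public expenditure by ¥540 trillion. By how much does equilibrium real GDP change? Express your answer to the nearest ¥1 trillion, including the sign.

+¥932 trillion

MPC = 1 − MPS = 1 − 0.36 = 0.64.
Expenditure multiplier = 1/(1 − c(1−t) + m) = 1/(1 − 0.64×0.86 + 0.13) = 1/0.5796 ≈ 1.725.
ΔY = k × ΔG = (+¥540 trillion) / 0.5796 ≈ +¥932 trillion.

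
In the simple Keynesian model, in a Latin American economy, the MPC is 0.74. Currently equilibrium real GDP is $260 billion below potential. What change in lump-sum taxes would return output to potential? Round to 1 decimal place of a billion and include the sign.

−$91.4 billion

Spending multiplier = 1/(1 − MPC) = 1/(1 − 0.74) = 1/0.26 ≈ 3.846.
Tax multiplier = −c·k = −0.74/0.26 ≈ −2.846. Need ΔY = +$260 billion, so ΔT = ΔY/(−c·k) = −(+$260 billion) × 0.26 / 0.74 ≈ −$91.4 billion.
The government should cut lump-sum taxes by $91.4 billion.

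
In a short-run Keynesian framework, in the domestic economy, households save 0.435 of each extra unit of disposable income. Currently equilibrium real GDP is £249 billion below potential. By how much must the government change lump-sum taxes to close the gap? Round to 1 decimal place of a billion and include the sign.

−£191.7 billion

MPC = 1 − MPS = 1 − 0.435 = 0.565.
Spending multiplier = 1/(1 − MPC) = 1/(1 − 0.565) = 1/0.435 ≈ 2.299.
Tax multiplier = −c·k = −0.565/0.435 ≈ −1.299. Need ΔY = +£249 billion, so ΔT = ΔY/(−c·k) = −(+£249 billion) × 0.435 / 0.565 ≈ −£191.7 billion.
The government should cut lump-sum taxes by £191.7 billion.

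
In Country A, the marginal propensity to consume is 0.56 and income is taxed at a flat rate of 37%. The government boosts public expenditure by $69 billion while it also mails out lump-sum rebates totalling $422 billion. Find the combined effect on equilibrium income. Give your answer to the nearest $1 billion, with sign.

+$472 billion

Expenditure multiplier = 1/(1 − c(1−t)) = 1/(1 − 0.56×0.63) = 1/0.6472 ≈ 1.545.
ΔG contributes k·ΔG = (+$69 billion) / 0.6472 ≈ +$106.6 billion.
ΔT of −$422 billion changes first-round spending by −c·ΔT = +$236.32 billion, contributing k·(−c·ΔT) = (+$236.32 billion) / 0.6472 ≈ +$365.1 billion.
Net ΔY = k(ΔG − c·ΔT) = (+$305.32 billion) / 0.6472 ≈ +$472 billion.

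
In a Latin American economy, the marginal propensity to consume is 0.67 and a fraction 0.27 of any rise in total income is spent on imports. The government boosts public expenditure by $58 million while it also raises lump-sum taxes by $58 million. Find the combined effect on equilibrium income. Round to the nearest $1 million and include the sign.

+$32 million

Expenditure multiplier = 1/(1 − c + m) = 1/(1 − 0.67 + 0.27) = 1/0.6 ≈ 1.667.
ΔG contributes k·ΔG = (+$58 million) / 0.6 ≈ +$96.7 million.
ΔT of +$58 million changes first-round spending by −c·ΔT = −$38.86 million, contributing k·(−c·ΔT) = (−$38.86 million) / 0.6 ≈ −$64.8 million.
Net ΔY = k(ΔG − c·ΔT) = (+$19.14 million) / 0.6 ≈ +$32 million.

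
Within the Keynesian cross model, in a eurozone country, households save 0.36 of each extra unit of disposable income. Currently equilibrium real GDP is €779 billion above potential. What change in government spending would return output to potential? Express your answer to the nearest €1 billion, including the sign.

MPC = 1 − MPS = 1 − 0.36 = 0.64.
Spending multiplier = 1/(1 − MPC) = 1/(1 − 0.64) = 1/0.36 ≈ 2.778.
Need ΔY = −€779 billion, so ΔG = ΔY/k = (−€779 billion) × 0.36 ≈ −€280 billion.
The government should cut government spending by €280 billion.

−€280 billion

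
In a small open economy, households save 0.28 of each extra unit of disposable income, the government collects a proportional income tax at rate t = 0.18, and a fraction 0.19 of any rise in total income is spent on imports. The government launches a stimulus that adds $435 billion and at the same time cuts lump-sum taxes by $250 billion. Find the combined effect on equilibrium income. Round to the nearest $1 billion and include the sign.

MPC = 1 − MPS = 1 − 0.28 = 0.72.
Expenditure multiplier = 1/(1 − c(1−t) + m) = 1/(1 − 0.72×0.82 + 0.19) = 1/0.5996 ≈ 1.668.
ΔG contributes k·ΔG = (+$435 billion) / 0.5996 ≈ +$725.5 billion.
ΔT of −$250 billion changes first-round spending by −c·ΔT = +$180 billion, contributing k·(−c·ΔT) = (+$180 billion) / 0.5996 ≈ +$300.2 billion.
Net ΔY = k(ΔG − c·ΔT) = (+$615 billion) / 0.5996 ≈ +$1,026 billion.

+$1,026 billion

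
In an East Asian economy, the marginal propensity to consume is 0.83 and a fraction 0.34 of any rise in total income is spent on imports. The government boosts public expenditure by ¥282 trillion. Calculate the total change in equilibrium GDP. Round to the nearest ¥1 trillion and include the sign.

+¥553 trillion

Government-spending multiplier = 1/(1 − c + m) = 1/(1 − 0.83 + 0.34) = 1/0.51 ≈ 1.961.
ΔY = k × ΔG = (+¥282 trillion) / 0.51 ≈ +¥553 trillion.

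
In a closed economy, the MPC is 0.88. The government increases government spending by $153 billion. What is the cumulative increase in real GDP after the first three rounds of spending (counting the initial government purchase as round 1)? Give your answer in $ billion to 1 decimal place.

Round 1 adds ΔG = $153 billion; each later round is MPC = 0.88 times the previous.
After 3 rounds: 153 + 134.64 + 118.4832 = ΔG·(1 − c^3)/(1 − c) = 153 × (1 − 0.681472)/0.12 ≈ $406.1 billion.

$406.1 billion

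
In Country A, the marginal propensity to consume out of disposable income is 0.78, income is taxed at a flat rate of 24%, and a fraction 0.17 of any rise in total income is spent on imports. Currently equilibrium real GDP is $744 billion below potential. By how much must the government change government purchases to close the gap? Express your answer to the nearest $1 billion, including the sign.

Spending multiplier = 1/(1 − c(1−t) + m) = 1/(1 − 0.78×0.76 + 0.17) = 1/0.5772 ≈ 1.733.
Need ΔY = +$744 billion, so ΔG = ΔY/k = (+$744 billion) × 0.5772 ≈ +$429 billion.
The government should increase government purchases by $429 billion.

+$429 billion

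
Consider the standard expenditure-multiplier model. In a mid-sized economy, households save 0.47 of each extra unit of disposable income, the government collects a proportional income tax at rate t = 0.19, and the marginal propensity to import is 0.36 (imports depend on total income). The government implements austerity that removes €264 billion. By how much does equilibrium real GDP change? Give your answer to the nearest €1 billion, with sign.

−€284 billion

MPC = 1 − MPS = 1 − 0.47 = 0.53.
Expenditure multiplier = 1/(1 − c(1−t) + m) = 1/(1 − 0.53×0.81 + 0.36) = 1/0.9307 ≈ 1.074.
ΔY = k × ΔG = (−€264 billion) / 0.9307 ≈ −€284 billion.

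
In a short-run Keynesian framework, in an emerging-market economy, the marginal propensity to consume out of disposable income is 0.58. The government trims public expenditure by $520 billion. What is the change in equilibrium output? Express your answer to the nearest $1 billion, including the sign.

−$1,238 billion

Spending multiplier = 1/(1 − MPC) = 1/(1 − 0.58) = 1/0.42 ≈ 2.381.
ΔY = k × ΔG = (−$520 billion) / 0.42 ≈ −$1,238 billion.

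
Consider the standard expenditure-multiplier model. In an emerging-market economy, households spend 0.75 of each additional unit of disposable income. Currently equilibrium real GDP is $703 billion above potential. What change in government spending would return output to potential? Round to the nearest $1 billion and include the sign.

Spending multiplier = 1/(1 − MPC) = 1/(1 − 0.75) = 1/0.25 = 4.
Need ΔY = −$703 billion, so ΔG = ΔY/k = (−$703 billion) × 0.25 ≈ −$176 billion.
The government should cut government spending by $176 billion.

−$176 billion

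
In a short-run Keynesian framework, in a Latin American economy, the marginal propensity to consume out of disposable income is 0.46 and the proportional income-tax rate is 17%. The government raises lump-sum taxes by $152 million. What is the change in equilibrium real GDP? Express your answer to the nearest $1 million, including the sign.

−$113 million

A lump-sum tax change of +$152 million shifts disposable income by −$152 million; first-round consumption changes by −c × ΔT = −0.46 × (+$152 million) = −$69.92 million.
Expenditure multiplier = 1/(1 − c(1−t)) = 1/(1 − 0.46×0.83) = 1/0.6182 ≈ 1.618.
The tax multiplier is −c × k ≈ −0.744, so ΔY = k × (−c·ΔT) = (−$69.92 million) / 0.6182 ≈ −$113 million.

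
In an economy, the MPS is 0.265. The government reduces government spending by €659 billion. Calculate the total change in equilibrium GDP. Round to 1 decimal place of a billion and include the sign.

MPC = 1 − MPS = 1 − 0.265 = 0.735.
Expenditure multiplier = 1/(1 − MPC) = 1/(1 − 0.735) = 1/0.265 ≈ 3.774.
ΔY = k × ΔG = (−€659 billion) / 0.265 ≈ −€2,486.8 billion.

−€2,486.8 billion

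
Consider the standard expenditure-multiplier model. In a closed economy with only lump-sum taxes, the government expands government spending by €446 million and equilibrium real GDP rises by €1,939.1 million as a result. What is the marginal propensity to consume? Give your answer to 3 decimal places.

Implied spending multiplier k = ΔY/ΔG = 1,939.1/446 ≈ 4.3478.
Since k = 1/(1 − MPC), MPC = 1 − 1/k = 1 − ΔG/ΔY = 1 − 446/1,939.1 ≈ 0.770.

0.770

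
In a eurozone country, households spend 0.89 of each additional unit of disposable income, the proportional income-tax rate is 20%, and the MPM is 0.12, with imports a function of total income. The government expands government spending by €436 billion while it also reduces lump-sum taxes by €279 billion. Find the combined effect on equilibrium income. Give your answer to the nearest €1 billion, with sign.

+€1,677 billion

Expenditure multiplier = 1/(1 − c(1−t) + m) = 1/(1 − 0.89×0.8 + 0.12) = 1/0.408 ≈ 2.451.
ΔG contributes k·ΔG = (+€436 billion) / 0.408 ≈ +€1,068.6 billion.
ΔT of −€279 billion changes first-round spending by −c·ΔT = +€248.31 billion, contributing k·(−c·ΔT) = (+€248.31 billion) / 0.408 ≈ +€608.6 billion.
Net ΔY = k(ΔG − c·ΔT) = (+€684.31 billion) / 0.408 ≈ +€1,677 billion.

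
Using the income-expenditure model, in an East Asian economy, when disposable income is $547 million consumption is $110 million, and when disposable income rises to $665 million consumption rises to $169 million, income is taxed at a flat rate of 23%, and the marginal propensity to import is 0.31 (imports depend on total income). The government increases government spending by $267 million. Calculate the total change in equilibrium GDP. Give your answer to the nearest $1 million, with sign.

+$289 million

MPC = ΔC/ΔYd = (169 − 110)/(665 − 547) = 59/118 = 0.5.
Government-spending multiplier = 1/(1 − c(1−t) + m) = 1/(1 − 0.5×0.77 + 0.31) = 1/0.925 ≈ 1.081.
ΔY = k × ΔG = (+$267 million) / 0.925 ≈ +$289 million.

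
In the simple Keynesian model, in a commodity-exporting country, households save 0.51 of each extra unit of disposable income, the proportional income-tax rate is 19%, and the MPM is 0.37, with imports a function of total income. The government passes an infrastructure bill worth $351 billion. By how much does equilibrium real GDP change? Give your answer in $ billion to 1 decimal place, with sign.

+$360.7 billion

MPC = 1 − MPS = 1 − 0.51 = 0.49.
Government-spending multiplier = 1/(1 − c(1−t) + m) = 1/(1 − 0.49×0.81 + 0.37) = 1/0.9731 ≈ 1.028.
ΔY = k × ΔG = (+$351 billion) / 0.9731 ≈ +$360.7 billion.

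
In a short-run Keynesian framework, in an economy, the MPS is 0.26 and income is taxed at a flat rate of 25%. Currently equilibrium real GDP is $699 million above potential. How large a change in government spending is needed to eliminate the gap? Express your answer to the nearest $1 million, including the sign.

MPC = 1 − MPS = 1 − 0.26 = 0.74.
Spending multiplier = 1/(1 − c(1−t)) = 1/(1 − 0.74×0.75) = 1/0.445 ≈ 2.247.
Need ΔY = −$699 million, so ΔG = ΔY/k = (−$699 million) × 0.445 ≈ −$311 million.
The government should cut government spending by $311 million.

−$311 million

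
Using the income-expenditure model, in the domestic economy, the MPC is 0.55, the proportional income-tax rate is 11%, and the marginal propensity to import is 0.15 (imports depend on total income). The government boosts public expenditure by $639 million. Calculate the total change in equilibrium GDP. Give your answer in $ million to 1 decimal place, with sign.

+$967.4 million

Spending multiplier = 1/(1 − c(1−t) + m) = 1/(1 − 0.55×0.89 + 0.15) = 1/0.6605 ≈ 1.514.
ΔY = k × ΔG = (+$639 million) / 0.6605 ≈ +$967.4 million.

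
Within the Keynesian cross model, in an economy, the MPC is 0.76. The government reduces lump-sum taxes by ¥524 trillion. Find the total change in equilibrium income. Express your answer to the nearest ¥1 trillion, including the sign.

+¥1,659 trillion

A lump-sum tax change of −¥524 trillion shifts disposable income by +¥524 trillion; first-round consumption changes by −c × ΔT = −0.76 × (−¥524 trillion) = +¥398.24 trillion.
Expenditure multiplier = 1/(1 − MPC) = 1/(1 − 0.76) = 1/0.24 ≈ 4.167.
The tax multiplier is −c × k ≈ −3.167, so ΔY = k × (−c·ΔT) = (+¥398.24 trillion) / 0.24 ≈ +¥1,659 trillion.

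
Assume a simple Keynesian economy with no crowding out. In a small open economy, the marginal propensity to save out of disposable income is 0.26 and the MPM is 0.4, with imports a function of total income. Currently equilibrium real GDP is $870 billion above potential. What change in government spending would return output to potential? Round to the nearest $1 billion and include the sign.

−$574 billion

MPC = 1 − MPS = 1 − 0.26 = 0.74.
Spending multiplier = 1/(1 − c + m) = 1/(1 − 0.74 + 0.4) = 1/0.66 ≈ 1.515.
Need ΔY = −$870 billion, so ΔG = ΔY/k = (−$870 billion) × 0.66 ≈ −$574 billion.
The government should cut government spending by $574 billion.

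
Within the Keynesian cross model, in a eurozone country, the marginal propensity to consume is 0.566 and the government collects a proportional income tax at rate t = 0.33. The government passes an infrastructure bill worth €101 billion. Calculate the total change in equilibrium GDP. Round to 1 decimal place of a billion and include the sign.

Government-spending multiplier = 1/(1 − c(1−t)) = 1/(1 − 0.566×0.67) = 1/0.62078 ≈ 1.611.
ΔY = k × ΔG = (+€101 billion) / 0.62078 ≈ +€162.7 billion.

+€162.7 billion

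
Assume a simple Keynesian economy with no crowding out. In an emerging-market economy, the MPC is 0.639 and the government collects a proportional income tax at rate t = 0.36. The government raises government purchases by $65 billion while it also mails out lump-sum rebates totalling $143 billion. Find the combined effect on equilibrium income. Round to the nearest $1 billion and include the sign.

Expenditure multiplier = 1/(1 − c(1−t)) = 1/(1 − 0.639×0.64) = 1/0.59104 ≈ 1.692.
ΔG contributes k·ΔG = (+$65 billion) / 0.59104 ≈ +$110 billion.
ΔT of −$143 billion changes first-round spending by −c·ΔT = +$91.377 billion, contributing k·(−c·ΔT) = (+$91.377 billion) / 0.59104 ≈ +$154.6 billion.
Net ΔY = k(ΔG − c·ΔT) = (+$156.377 billion) / 0.59104 ≈ +$265 billion.

+$265 billion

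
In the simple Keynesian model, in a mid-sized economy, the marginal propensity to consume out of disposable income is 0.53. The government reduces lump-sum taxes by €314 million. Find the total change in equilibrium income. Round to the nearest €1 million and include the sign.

A lump-sum tax change of −€314 million shifts disposable income by +€314 million; first-round consumption changes by −c × ΔT = −0.53 × (−€314 million) = +€166.42 million.
Expenditure multiplier = 1/(1 − MPC) = 1/(1 − 0.53) = 1/0.47 ≈ 2.128.
The tax multiplier is −c × k ≈ −1.128, so ΔY = k × (−c·ΔT) = (+€166.42 million) / 0.47 ≈ +€354 million.

+€354 million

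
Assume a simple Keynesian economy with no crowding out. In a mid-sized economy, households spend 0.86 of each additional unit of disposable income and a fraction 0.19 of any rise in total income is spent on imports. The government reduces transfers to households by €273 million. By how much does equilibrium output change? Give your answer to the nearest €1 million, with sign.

−€711 million

The transfer change shifts disposable income by −€273 million, so first-round consumption changes by c·ΔTR = 0.86 × (−€273 million) = −€234.78 million.
Expenditure multiplier = 1/(1 − c + m) = 1/(1 − 0.86 + 0.19) = 1/0.33 ≈ 3.03.
The transfer multiplier is c × k ≈ 2.606, so ΔY = k × (c·ΔTR) = (−€234.78 million) / 0.33 ≈ −€711 million.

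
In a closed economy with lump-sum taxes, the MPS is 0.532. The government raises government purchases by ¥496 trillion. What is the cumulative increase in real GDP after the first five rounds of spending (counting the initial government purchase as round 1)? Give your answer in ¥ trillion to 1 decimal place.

¥911.4 trillion

MPC = 1 − MPS = 1 − 0.532 = 0.468.
Round 1 adds ΔG = ¥496 trillion; each later round is MPC = 0.468 times the previous.
After 5 rounds: 496 + 232.128 + 108.635904 + 50.841603072 + 23.793870237696 = ΔG·(1 − c^5)/(1 − c) = 496 × (1 − 0.022450667885568)/0.532 ≈ ¥911.4 trillion.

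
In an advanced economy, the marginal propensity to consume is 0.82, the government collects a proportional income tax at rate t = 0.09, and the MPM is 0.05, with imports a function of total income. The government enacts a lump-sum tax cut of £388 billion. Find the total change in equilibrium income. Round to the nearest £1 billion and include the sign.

+£1,047 billion

A lump-sum tax change of −£388 billion shifts disposable income by +£388 billion; first-round consumption changes by −c × ΔT = −0.82 × (−£388 billion) = +£318.16 billion.
Expenditure multiplier = 1/(1 − c(1−t) + m) = 1/(1 − 0.82×0.91 + 0.05) = 1/0.3038 ≈ 3.292.
The tax multiplier is −c × k ≈ −2.699, so ΔY = k × (−c·ΔT) = (+£318.16 billion) / 0.3038 ≈ +£1,047 billion.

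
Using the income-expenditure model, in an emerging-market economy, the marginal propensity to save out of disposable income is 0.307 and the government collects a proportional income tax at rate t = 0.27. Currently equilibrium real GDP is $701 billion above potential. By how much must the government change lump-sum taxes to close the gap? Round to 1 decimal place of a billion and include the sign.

+$499.8 billion

MPC = 1 − MPS = 1 − 0.307 = 0.693.
Spending multiplier = 1/(1 − c(1−t)) = 1/(1 − 0.693×0.73) = 1/0.49411 ≈ 2.024.
Tax multiplier = −c·k = −0.693/0.49411 ≈ −1.403. Need ΔY = −$701 billion, so ΔT = ΔY/(−c·k) = −(−$701 billion) × 0.49411 / 0.693 ≈ +$499.8 billion.
The government should raise lump-sum taxes by $499.8 billion.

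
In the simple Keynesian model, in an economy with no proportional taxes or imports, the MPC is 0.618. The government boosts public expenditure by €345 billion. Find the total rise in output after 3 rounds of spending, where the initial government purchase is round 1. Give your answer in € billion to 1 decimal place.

Round 1 adds ΔG = €345 billion; each later round is MPC = 0.618 times the previous.
After 3 rounds: 345 + 213.21 + 131.76378 = ΔG·(1 − c^3)/(1 − c) = 345 × (1 − 0.236029032)/0.382 ≈ €690 billion.

€690.0 billion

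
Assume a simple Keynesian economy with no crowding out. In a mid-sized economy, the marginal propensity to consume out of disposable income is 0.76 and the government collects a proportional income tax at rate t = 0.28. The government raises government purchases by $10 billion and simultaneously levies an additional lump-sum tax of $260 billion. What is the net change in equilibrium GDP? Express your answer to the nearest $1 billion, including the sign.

−$414 billion

Expenditure multiplier = 1/(1 − c(1−t)) = 1/(1 − 0.76×0.72) = 1/0.4528 ≈ 2.208.
ΔG contributes k·ΔG = (+$10 billion) / 0.4528 ≈ +$22.1 billion.
ΔT of +$260 billion changes first-round spending by −c·ΔT = −$197.6 billion, contributing k·(−c·ΔT) = (−$197.6 billion) / 0.4528 ≈ −$436.4 billion.
Net ΔY = k(ΔG − c·ΔT) = (−$187.6 billion) / 0.4528 ≈ −$414 billion.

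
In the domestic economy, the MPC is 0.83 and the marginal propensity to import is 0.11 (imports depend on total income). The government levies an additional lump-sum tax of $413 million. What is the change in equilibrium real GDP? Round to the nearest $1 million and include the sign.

A lump-sum tax change of +$413 million shifts disposable income by −$413 million; first-round consumption changes by −c × ΔT = −0.83 × (+$413 million) = −$342.79 million.
Expenditure multiplier = 1/(1 − c + m) = 1/(1 − 0.83 + 0.11) = 1/0.28 ≈ 3.571.
The tax multiplier is −c × k ≈ −2.964, so ΔY = k × (−c·ΔT) = (−$342.79 million) / 0.28 ≈ −$1,224 million.

−$1,224 million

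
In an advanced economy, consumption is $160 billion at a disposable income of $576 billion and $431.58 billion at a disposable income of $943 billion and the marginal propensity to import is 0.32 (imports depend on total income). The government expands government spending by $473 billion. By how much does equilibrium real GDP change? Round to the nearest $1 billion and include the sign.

MPC = ΔC/ΔYd = (431.58 − 160)/(943 − 576) = 271.58/367 = 0.74.
Expenditure multiplier = 1/(1 − c + m) = 1/(1 − 0.74 + 0.32) = 1/0.58 ≈ 1.724.
ΔY = k × ΔG = (+$473 billion) / 0.58 ≈ +$816 billion.

+$816 billion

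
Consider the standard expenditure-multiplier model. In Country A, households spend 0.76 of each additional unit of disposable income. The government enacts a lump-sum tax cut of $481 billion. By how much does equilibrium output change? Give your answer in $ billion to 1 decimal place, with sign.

A lump-sum tax change of −$481 billion shifts disposable income by +$481 billion; first-round consumption changes by −c × ΔT = −0.76 × (−$481 billion) = +$365.56 billion.
Expenditure multiplier = 1/(1 − MPC) = 1/(1 − 0.76) = 1/0.24 ≈ 4.167.
The tax multiplier is −c × k ≈ −3.167, so ΔY = k × (−c·ΔT) = (+$365.56 billion) / 0.24 ≈ +$1,523.2 billion.

+$1,523.2 billion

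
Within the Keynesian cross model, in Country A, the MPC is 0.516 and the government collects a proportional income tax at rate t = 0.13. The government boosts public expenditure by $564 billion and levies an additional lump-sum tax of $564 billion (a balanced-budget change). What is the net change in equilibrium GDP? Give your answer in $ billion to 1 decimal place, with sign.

+$495.3 billion

Expenditure multiplier = 1/(1 − c(1−t)) = 1/(1 − 0.516×0.87) = 1/0.55108 ≈ 1.815.
ΔG contributes k·ΔG = (+$564 billion) / 0.55108 ≈ +$1,023.4 billion.
ΔT of +$564 billion changes first-round spending by −c·ΔT = −$291.024 billion, contributing k·(−c·ΔT) = (−$291.024 billion) / 0.55108 ≈ −$528.1 billion.
Net ΔY = k(ΔG − c·ΔT) = (+$272.976 billion) / 0.55108 ≈ +$495.3 billion.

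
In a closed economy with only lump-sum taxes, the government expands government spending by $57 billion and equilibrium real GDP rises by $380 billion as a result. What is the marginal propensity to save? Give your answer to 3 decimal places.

0.150

Implied spending multiplier k = ΔY/ΔG = 380/57 ≈ 6.6667.
Since k = 1/(1 − MPC), MPC = 1 − 1/k = 1 − ΔG/ΔY = 1 − 57/380 = 0.850.
MPS = 1 − MPC = 0.150.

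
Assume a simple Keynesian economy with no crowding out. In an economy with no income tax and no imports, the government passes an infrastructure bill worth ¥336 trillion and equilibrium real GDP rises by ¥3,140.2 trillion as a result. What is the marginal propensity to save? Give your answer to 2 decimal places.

0.11

Implied spending multiplier k = ΔY/ΔG = 3,140.2/336 ≈ 9.3458.
Since k = 1/(1 − MPC), MPC = 1 − 1/k = 1 − ΔG/ΔY = 1 − 336/3,140.2 ≈ 0.89.
MPS = 1 − MPC = 0.11.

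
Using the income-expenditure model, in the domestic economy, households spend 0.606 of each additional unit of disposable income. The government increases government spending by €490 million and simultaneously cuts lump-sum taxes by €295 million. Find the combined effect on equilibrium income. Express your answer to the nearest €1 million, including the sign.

+€1,697 million

Expenditure multiplier = 1/(1 − MPC) = 1/(1 − 0.606) = 1/0.394 ≈ 2.538.
ΔG contributes k·ΔG = (+€490 million) / 0.394 ≈ +€1,243.7 million.
ΔT of −€295 million changes first-round spending by −c·ΔT = +€178.77 million, contributing k·(−c·ΔT) = (+€178.77 million) / 0.394 ≈ +€453.7 million.
Net ΔY = k(ΔG − c·ΔT) = (+€668.77 million) / 0.394 ≈ +€1,697 million.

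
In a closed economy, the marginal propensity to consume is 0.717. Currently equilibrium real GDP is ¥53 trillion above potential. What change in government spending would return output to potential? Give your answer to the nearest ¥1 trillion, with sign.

Spending multiplier = 1/(1 − MPC) = 1/(1 − 0.717) = 1/0.283 ≈ 3.534.
Need ΔY = −¥53 trillion, so ΔG = ΔY/k = (−¥53 trillion) × 0.283 ≈ −¥15 trillion.
The government should cut government spending by ¥15 trillion.

−¥15 trillion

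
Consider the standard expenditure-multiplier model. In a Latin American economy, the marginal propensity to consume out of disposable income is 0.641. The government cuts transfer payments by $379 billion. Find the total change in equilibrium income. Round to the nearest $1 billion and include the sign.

−$677 billion

The transfer change shifts disposable income by −$379 billion, so first-round consumption changes by c·ΔTR = 0.641 × (−$379 billion) = −$242.939 billion.
Expenditure multiplier = 1/(1 − MPC) = 1/(1 − 0.641) = 1/0.359 ≈ 2.786.
The transfer multiplier is c × k ≈ 1.786, so ΔY = k × (c·ΔTR) = (−$242.939 billion) / 0.359 ≈ −$677 billion.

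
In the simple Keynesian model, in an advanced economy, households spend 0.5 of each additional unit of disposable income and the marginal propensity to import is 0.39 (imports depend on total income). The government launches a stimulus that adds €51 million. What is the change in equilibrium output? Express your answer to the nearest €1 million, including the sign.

Spending multiplier = 1/(1 − c + m) = 1/(1 − 0.5 + 0.39) = 1/0.89 ≈ 1.124.
ΔY = k × ΔG = (+€51 million) / 0.89 ≈ +€57 million.

+€57 million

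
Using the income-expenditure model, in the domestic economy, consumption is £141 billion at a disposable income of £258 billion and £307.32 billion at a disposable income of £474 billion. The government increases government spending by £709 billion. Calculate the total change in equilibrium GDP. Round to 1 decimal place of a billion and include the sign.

MPC = ΔC/ΔYd = (307.32 − 141)/(474 − 258) = 166.32/216 = 0.77.
Government-spending multiplier = 1/(1 − MPC) = 1/(1 − 0.77) = 1/0.23 ≈ 4.348.
ΔY = k × ΔG = (+£709 billion) / 0.23 ≈ +£3,082.6 billion.

+£3,082.6 billion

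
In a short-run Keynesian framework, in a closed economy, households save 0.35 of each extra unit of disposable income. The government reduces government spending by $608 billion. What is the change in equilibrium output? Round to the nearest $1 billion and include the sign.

−$1,737 billion

MPC = 1 − MPS = 1 − 0.35 = 0.65.
Expenditure multiplier = 1/(1 − MPC) = 1/(1 − 0.65) = 1/0.35 ≈ 2.857.
ΔY = k × ΔG = (−$608 billion) / 0.35 ≈ −$1,737 billion.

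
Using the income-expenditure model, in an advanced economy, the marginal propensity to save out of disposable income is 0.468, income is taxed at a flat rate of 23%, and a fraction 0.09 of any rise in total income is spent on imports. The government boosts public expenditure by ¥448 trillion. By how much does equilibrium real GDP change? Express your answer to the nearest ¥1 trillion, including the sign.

MPC = 1 − MPS = 1 − 0.468 = 0.532.
Expenditure multiplier = 1/(1 − c(1−t) + m) = 1/(1 − 0.532×0.77 + 0.09) = 1/0.68036 ≈ 1.47.
ΔY = k × ΔG = (+¥448 trillion) / 0.68036 ≈ +¥658 trillion.

+¥658 trillion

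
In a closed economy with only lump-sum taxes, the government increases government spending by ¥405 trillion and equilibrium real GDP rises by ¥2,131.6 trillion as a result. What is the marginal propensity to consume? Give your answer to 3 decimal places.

Implied spending multiplier k = ΔY/ΔG = 2,131.6/405 ≈ 5.2632.
Since k = 1/(1 − MPC), MPC = 1 − 1/k = 1 − ΔG/ΔY = 1 − 405/2,131.6 ≈ 0.810.

0.810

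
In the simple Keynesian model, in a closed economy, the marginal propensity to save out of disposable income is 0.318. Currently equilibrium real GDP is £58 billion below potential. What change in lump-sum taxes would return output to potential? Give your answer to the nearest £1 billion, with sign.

−£27 billion

MPC = 1 − MPS = 1 − 0.318 = 0.682.
Spending multiplier = 1/(1 − MPC) = 1/(1 − 0.682) = 1/0.318 ≈ 3.145.
Tax multiplier = −c·k = −0.682/0.318 ≈ −2.145. Need ΔY = +£58 billion, so ΔT = ΔY/(−c·k) = −(+£58 billion) × 0.318 / 0.682 ≈ −£27 billion.
The government should cut lump-sum taxes by £27 billion.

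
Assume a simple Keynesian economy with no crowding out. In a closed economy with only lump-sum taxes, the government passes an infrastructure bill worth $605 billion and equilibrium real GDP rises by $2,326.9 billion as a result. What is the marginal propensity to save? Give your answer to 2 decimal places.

Implied spending multiplier k = ΔY/ΔG = 2,326.9/605 ≈ 3.8461.
Since k = 1/(1 − MPC), MPC = 1 − 1/k = 1 − ΔG/ΔY = 1 − 605/2,326.9 ≈ 0.74.
MPS = 1 − MPC = 0.26.

0.26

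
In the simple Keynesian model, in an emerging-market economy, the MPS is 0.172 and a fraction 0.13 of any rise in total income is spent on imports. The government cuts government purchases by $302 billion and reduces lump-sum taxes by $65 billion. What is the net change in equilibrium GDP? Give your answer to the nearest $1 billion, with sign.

−$822 billion

MPC = 1 − MPS = 1 − 0.172 = 0.828.
Expenditure multiplier = 1/(1 − c + m) = 1/(1 − 0.828 + 0.13) = 1/0.302 ≈ 3.311.
ΔG contributes k·ΔG = (−$302 billion) / 0.302 = −$1,000 billion.
ΔT of −$65 billion changes first-round spending by −c·ΔT = +$53.82 billion, contributing k·(−c·ΔT) = (+$53.82 billion) / 0.302 ≈ +$178.2 billion.
Net ΔY = k(ΔG − c·ΔT) = (−$248.18 billion) / 0.302 ≈ −$822 billion.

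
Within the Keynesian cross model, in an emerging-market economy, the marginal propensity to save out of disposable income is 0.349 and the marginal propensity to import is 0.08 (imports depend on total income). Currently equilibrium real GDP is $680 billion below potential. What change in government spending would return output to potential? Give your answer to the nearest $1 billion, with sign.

MPC = 1 − MPS = 1 − 0.349 = 0.651.
Spending multiplier = 1/(1 − c + m) = 1/(1 − 0.651 + 0.08) = 1/0.429 ≈ 2.331.
Need ΔY = +$680 billion, so ΔG = ΔY/k = (+$680 billion) × 0.429 ≈ +$292 billion.
The government should increase government spending by $292 billion.

+$292 billion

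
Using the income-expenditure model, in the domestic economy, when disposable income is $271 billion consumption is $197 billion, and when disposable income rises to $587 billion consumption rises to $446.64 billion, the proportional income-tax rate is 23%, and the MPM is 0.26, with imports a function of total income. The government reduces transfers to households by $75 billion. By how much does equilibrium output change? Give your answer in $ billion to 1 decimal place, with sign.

MPC = ΔC/ΔYd = (446.64 − 197)/(587 − 271) = 249.64/316 = 0.79.
The transfer change shifts disposable income by −$75 billion, so first-round consumption changes by c·ΔTR = 0.79 × (−$75 billion) = −$59.25 billion.
Expenditure multiplier = 1/(1 − c(1−t) + m) = 1/(1 − 0.79×0.77 + 0.26) = 1/0.6517 ≈ 1.534.
The transfer multiplier is c × k ≈ 1.212, so ΔY = k × (c·ΔTR) = (−$59.25 billion) / 0.6517 ≈ −$90.9 billion.

−$90.9 billion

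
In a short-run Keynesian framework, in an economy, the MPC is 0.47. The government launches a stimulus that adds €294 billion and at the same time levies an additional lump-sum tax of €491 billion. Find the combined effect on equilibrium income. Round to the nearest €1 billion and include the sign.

Expenditure multiplier = 1/(1 − MPC) = 1/(1 − 0.47) = 1/0.53 ≈ 1.887.
ΔG contributes k·ΔG = (+€294 billion) / 0.53 ≈ +€554.7 billion.
ΔT of +€491 billion changes first-round spending by −c·ΔT = −€230.77 billion, contributing k·(−c·ΔT) = (−€230.77 billion) / 0.53 ≈ −€435.4 billion.
Net ΔY = k(ΔG − c·ΔT) = (+€63.23 billion) / 0.53 ≈ +€119 billion.

+€119 billion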